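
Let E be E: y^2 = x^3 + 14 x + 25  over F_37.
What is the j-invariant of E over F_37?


Delta = -16(4 a^3 + 27 b^2) mod 37 = 12
-1728 * (4 a)^3 = -1728 * (4*14)^3 mod 37 = 6
j = 6 * 12^(-1) mod 37 = 19

j = 19 (mod 37)


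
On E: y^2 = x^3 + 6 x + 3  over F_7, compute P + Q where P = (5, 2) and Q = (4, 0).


P != Q, so use the chord formula.
s = (y2 - y1) / (x2 - x1) = (5) / (6) mod 7 = 2
x3 = s^2 - x1 - x2 mod 7 = 2^2 - 5 - 4 = 2
y3 = s (x1 - x3) - y1 mod 7 = 2 * (5 - 2) - 2 = 4

P + Q = (2, 4)


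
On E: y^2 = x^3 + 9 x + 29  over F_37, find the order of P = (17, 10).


Compute successive multiples of P until we hit O:
  1P = (17, 10)
  2P = (30, 20)
  3P = (30, 17)
  4P = (17, 27)
  5P = O

ord(P) = 5


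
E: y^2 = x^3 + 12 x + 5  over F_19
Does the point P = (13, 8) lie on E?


Check whether y^2 = x^3 + 12 x + 5 (mod 19) for (x, y) = (13, 8).
LHS: y^2 = 8^2 mod 19 = 7
RHS: x^3 + 12 x + 5 = 13^3 + 12*13 + 5 mod 19 = 2
LHS != RHS

No, not on the curve


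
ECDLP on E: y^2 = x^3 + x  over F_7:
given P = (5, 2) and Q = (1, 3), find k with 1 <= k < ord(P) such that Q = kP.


Enumerate multiples of P until we hit Q = (1, 3):
  1P = (5, 2)
  2P = (1, 4)
  3P = (3, 4)
  4P = (0, 0)
  5P = (3, 3)
  6P = (1, 3)
Match found at i = 6.

k = 6


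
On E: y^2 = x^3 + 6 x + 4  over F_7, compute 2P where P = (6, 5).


Doubling: s = (3 x1^2 + a) / (2 y1)
s = (3*6^2 + 6) / (2*5) mod 7 = 3
x3 = s^2 - 2 x1 mod 7 = 3^2 - 2*6 = 4
y3 = s (x1 - x3) - y1 mod 7 = 3 * (6 - 4) - 5 = 1

2P = (4, 1)


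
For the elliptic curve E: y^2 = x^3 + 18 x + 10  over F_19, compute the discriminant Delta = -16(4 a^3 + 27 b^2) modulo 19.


4 a^3 + 27 b^2 = 4*18^3 + 27*10^2 = 23328 + 2700 = 26028
Delta = -16 * (26028) = -416448
Delta mod 19 = 13

Delta = 13 (mod 19)


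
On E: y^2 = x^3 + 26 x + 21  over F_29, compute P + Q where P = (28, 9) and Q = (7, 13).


P != Q, so use the chord formula.
s = (y2 - y1) / (x2 - x1) = (4) / (8) mod 29 = 15
x3 = s^2 - x1 - x2 mod 29 = 15^2 - 28 - 7 = 16
y3 = s (x1 - x3) - y1 mod 29 = 15 * (28 - 16) - 9 = 26

P + Q = (16, 26)


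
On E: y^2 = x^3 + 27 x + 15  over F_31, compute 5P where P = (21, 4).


k = 5 = 101_2 (binary, LSB first: 101)
Double-and-add from P = (21, 4):
  bit 0 = 1: acc = O + (21, 4) = (21, 4)
  bit 1 = 0: acc unchanged = (21, 4)
  bit 2 = 1: acc = (21, 4) + (30, 24) = (19, 28)

5P = (19, 28)


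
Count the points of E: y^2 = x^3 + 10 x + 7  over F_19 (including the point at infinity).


For each x in F_19, count y with y^2 = x^3 + 10 x + 7 mod 19:
  x = 0: RHS = 7, y in [8, 11]  -> 2 point(s)
  x = 2: RHS = 16, y in [4, 15]  -> 2 point(s)
  x = 3: RHS = 7, y in [8, 11]  -> 2 point(s)
  x = 4: RHS = 16, y in [4, 15]  -> 2 point(s)
  x = 5: RHS = 11, y in [7, 12]  -> 2 point(s)
  x = 6: RHS = 17, y in [6, 13]  -> 2 point(s)
  x = 9: RHS = 9, y in [3, 16]  -> 2 point(s)
  x = 10: RHS = 5, y in [9, 10]  -> 2 point(s)
  x = 11: RHS = 4, y in [2, 17]  -> 2 point(s)
  x = 13: RHS = 16, y in [4, 15]  -> 2 point(s)
  x = 15: RHS = 17, y in [6, 13]  -> 2 point(s)
  x = 16: RHS = 7, y in [8, 11]  -> 2 point(s)
  x = 17: RHS = 17, y in [6, 13]  -> 2 point(s)
Affine points: 26. Add the point at infinity: total = 27.

#E(F_19) = 27


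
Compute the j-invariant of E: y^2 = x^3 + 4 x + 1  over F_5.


Delta = -16(4 a^3 + 27 b^2) mod 5 = 2
-1728 * (4 a)^3 = -1728 * (4*4)^3 mod 5 = 2
j = 2 * 2^(-1) mod 5 = 1

j = 1 (mod 5)


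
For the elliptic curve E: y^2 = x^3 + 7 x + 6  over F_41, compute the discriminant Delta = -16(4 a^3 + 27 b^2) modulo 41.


4 a^3 + 27 b^2 = 4*7^3 + 27*6^2 = 1372 + 972 = 2344
Delta = -16 * (2344) = -37504
Delta mod 41 = 11

Delta = 11 (mod 41)


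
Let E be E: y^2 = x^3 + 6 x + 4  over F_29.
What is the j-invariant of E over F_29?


Delta = -16(4 a^3 + 27 b^2) mod 29 = 28
-1728 * (4 a)^3 = -1728 * (4*6)^3 mod 29 = 8
j = 8 * 28^(-1) mod 29 = 21

j = 21 (mod 29)


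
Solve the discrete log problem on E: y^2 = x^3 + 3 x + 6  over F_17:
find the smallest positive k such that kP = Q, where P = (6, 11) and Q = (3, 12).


Enumerate multiples of P until we hit Q = (3, 12):
  1P = (6, 11)
  2P = (13, 7)
  3P = (7, 9)
  4P = (8, 10)
  5P = (16, 11)
  6P = (12, 6)
  7P = (3, 12)
Match found at i = 7.

k = 7


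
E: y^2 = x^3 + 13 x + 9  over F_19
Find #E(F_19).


For each x in F_19, count y with y^2 = x^3 + 13 x + 9 mod 19:
  x = 0: RHS = 9, y in [3, 16]  -> 2 point(s)
  x = 1: RHS = 4, y in [2, 17]  -> 2 point(s)
  x = 2: RHS = 5, y in [9, 10]  -> 2 point(s)
  x = 4: RHS = 11, y in [7, 12]  -> 2 point(s)
  x = 5: RHS = 9, y in [3, 16]  -> 2 point(s)
  x = 7: RHS = 6, y in [5, 14]  -> 2 point(s)
  x = 8: RHS = 17, y in [6, 13]  -> 2 point(s)
  x = 9: RHS = 0, y in [0]  -> 1 point(s)
  x = 11: RHS = 1, y in [1, 18]  -> 2 point(s)
  x = 13: RHS = 0, y in [0]  -> 1 point(s)
  x = 14: RHS = 9, y in [3, 16]  -> 2 point(s)
  x = 15: RHS = 7, y in [8, 11]  -> 2 point(s)
  x = 16: RHS = 0, y in [0]  -> 1 point(s)
Affine points: 23. Add the point at infinity: total = 24.

#E(F_19) = 24


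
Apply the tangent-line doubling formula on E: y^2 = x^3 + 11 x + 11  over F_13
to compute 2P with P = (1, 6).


Doubling: s = (3 x1^2 + a) / (2 y1)
s = (3*1^2 + 11) / (2*6) mod 13 = 12
x3 = s^2 - 2 x1 mod 13 = 12^2 - 2*1 = 12
y3 = s (x1 - x3) - y1 mod 13 = 12 * (1 - 12) - 6 = 5

2P = (12, 5)


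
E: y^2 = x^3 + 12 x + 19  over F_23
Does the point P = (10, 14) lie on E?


Check whether y^2 = x^3 + 12 x + 19 (mod 23) for (x, y) = (10, 14).
LHS: y^2 = 14^2 mod 23 = 12
RHS: x^3 + 12 x + 19 = 10^3 + 12*10 + 19 mod 23 = 12
LHS = RHS

Yes, on the curve


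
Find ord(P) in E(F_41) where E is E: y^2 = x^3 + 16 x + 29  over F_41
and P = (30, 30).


Compute successive multiples of P until we hit O:
  1P = (30, 30)
  2P = (30, 11)
  3P = O

ord(P) = 3


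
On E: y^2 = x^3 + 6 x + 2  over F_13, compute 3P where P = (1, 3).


k = 3 = 11_2 (binary, LSB first: 11)
Double-and-add from P = (1, 3):
  bit 0 = 1: acc = O + (1, 3) = (1, 3)
  bit 1 = 1: acc = (1, 3) + (10, 3) = (2, 10)

3P = (2, 10)


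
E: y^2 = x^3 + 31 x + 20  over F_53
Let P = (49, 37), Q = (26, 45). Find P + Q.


P != Q, so use the chord formula.
s = (y2 - y1) / (x2 - x1) = (8) / (30) mod 53 = 25
x3 = s^2 - x1 - x2 mod 53 = 25^2 - 49 - 26 = 20
y3 = s (x1 - x3) - y1 mod 53 = 25 * (49 - 20) - 37 = 52

P + Q = (20, 52)


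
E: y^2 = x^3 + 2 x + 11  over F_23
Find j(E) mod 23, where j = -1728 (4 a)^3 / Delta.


Delta = -16(4 a^3 + 27 b^2) mod 23 = 1
-1728 * (4 a)^3 = -1728 * (4*2)^3 mod 23 = 5
j = 5 * 1^(-1) mod 23 = 5

j = 5 (mod 23)


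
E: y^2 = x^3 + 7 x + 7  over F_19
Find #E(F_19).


For each x in F_19, count y with y^2 = x^3 + 7 x + 7 mod 19:
  x = 0: RHS = 7, y in [8, 11]  -> 2 point(s)
  x = 3: RHS = 17, y in [6, 13]  -> 2 point(s)
  x = 4: RHS = 4, y in [2, 17]  -> 2 point(s)
  x = 7: RHS = 0, y in [0]  -> 1 point(s)
  x = 8: RHS = 5, y in [9, 10]  -> 2 point(s)
  x = 9: RHS = 1, y in [1, 18]  -> 2 point(s)
  x = 11: RHS = 9, y in [3, 16]  -> 2 point(s)
  x = 16: RHS = 16, y in [4, 15]  -> 2 point(s)
  x = 17: RHS = 4, y in [2, 17]  -> 2 point(s)
Affine points: 17. Add the point at infinity: total = 18.

#E(F_19) = 18


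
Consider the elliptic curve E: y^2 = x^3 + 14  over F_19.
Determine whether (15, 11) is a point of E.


Check whether y^2 = x^3 + 0 x + 14 (mod 19) for (x, y) = (15, 11).
LHS: y^2 = 11^2 mod 19 = 7
RHS: x^3 + 0 x + 14 = 15^3 + 0*15 + 14 mod 19 = 7
LHS = RHS

Yes, on the curve


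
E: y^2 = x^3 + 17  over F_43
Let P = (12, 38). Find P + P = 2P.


Doubling: s = (3 x1^2 + a) / (2 y1)
s = (3*12^2 + 0) / (2*38) mod 43 = 17
x3 = s^2 - 2 x1 mod 43 = 17^2 - 2*12 = 7
y3 = s (x1 - x3) - y1 mod 43 = 17 * (12 - 7) - 38 = 4

2P = (7, 4)


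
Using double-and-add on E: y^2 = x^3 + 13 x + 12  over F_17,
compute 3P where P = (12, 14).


k = 3 = 11_2 (binary, LSB first: 11)
Double-and-add from P = (12, 14):
  bit 0 = 1: acc = O + (12, 14) = (12, 14)
  bit 1 = 1: acc = (12, 14) + (6, 0) = (12, 3)

3P = (12, 3)


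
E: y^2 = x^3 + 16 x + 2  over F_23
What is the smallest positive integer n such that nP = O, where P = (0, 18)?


Compute successive multiples of P until we hit O:
  1P = (0, 18)
  2P = (9, 1)
  3P = (17, 9)
  4P = (14, 7)
  5P = (21, 10)
  6P = (18, 2)
  7P = (18, 21)
  8P = (21, 13)
  ... (continuing to 13P)
  13P = O

ord(P) = 13


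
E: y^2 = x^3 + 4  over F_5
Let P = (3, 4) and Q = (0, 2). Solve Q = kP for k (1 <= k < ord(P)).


Enumerate multiples of P until we hit Q = (0, 2):
  1P = (3, 4)
  2P = (0, 3)
  3P = (1, 0)
  4P = (0, 2)
Match found at i = 4.

k = 4


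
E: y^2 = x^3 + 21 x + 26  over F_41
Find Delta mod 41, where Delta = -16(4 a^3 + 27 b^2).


4 a^3 + 27 b^2 = 4*21^3 + 27*26^2 = 37044 + 18252 = 55296
Delta = -16 * (55296) = -884736
Delta mod 41 = 3

Delta = 3 (mod 41)


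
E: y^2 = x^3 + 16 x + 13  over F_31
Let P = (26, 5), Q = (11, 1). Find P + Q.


P != Q, so use the chord formula.
s = (y2 - y1) / (x2 - x1) = (27) / (16) mod 31 = 23
x3 = s^2 - x1 - x2 mod 31 = 23^2 - 26 - 11 = 27
y3 = s (x1 - x3) - y1 mod 31 = 23 * (26 - 27) - 5 = 3

P + Q = (27, 3)


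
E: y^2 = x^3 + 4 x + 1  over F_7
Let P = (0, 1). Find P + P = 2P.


Doubling: s = (3 x1^2 + a) / (2 y1)
s = (3*0^2 + 4) / (2*1) mod 7 = 2
x3 = s^2 - 2 x1 mod 7 = 2^2 - 2*0 = 4
y3 = s (x1 - x3) - y1 mod 7 = 2 * (0 - 4) - 1 = 5

2P = (4, 5)


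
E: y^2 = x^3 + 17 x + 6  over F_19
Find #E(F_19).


For each x in F_19, count y with y^2 = x^3 + 17 x + 6 mod 19:
  x = 0: RHS = 6, y in [5, 14]  -> 2 point(s)
  x = 1: RHS = 5, y in [9, 10]  -> 2 point(s)
  x = 4: RHS = 5, y in [9, 10]  -> 2 point(s)
  x = 5: RHS = 7, y in [8, 11]  -> 2 point(s)
  x = 6: RHS = 1, y in [1, 18]  -> 2 point(s)
  x = 10: RHS = 17, y in [6, 13]  -> 2 point(s)
  x = 11: RHS = 4, y in [2, 17]  -> 2 point(s)
  x = 12: RHS = 0, y in [0]  -> 1 point(s)
  x = 13: RHS = 11, y in [7, 12]  -> 2 point(s)
  x = 14: RHS = 5, y in [9, 10]  -> 2 point(s)
  x = 15: RHS = 7, y in [8, 11]  -> 2 point(s)
  x = 16: RHS = 4, y in [2, 17]  -> 2 point(s)
  x = 18: RHS = 7, y in [8, 11]  -> 2 point(s)
Affine points: 25. Add the point at infinity: total = 26.

#E(F_19) = 26


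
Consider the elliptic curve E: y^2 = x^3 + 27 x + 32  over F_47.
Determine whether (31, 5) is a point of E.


Check whether y^2 = x^3 + 27 x + 32 (mod 47) for (x, y) = (31, 5).
LHS: y^2 = 5^2 mod 47 = 25
RHS: x^3 + 27 x + 32 = 31^3 + 27*31 + 32 mod 47 = 16
LHS != RHS

No, not on the curve


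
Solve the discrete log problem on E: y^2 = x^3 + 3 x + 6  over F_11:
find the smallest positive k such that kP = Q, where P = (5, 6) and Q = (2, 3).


Enumerate multiples of P until we hit Q = (2, 3):
  1P = (5, 6)
  2P = (2, 8)
  3P = (2, 3)
Match found at i = 3.

k = 3


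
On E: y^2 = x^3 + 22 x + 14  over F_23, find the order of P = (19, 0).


Compute successive multiples of P until we hit O:
  1P = (19, 0)
  2P = O

ord(P) = 2


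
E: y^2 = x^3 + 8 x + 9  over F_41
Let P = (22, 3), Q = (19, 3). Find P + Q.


P != Q, so use the chord formula.
s = (y2 - y1) / (x2 - x1) = (0) / (38) mod 41 = 0
x3 = s^2 - x1 - x2 mod 41 = 0^2 - 22 - 19 = 0
y3 = s (x1 - x3) - y1 mod 41 = 0 * (22 - 0) - 3 = 38

P + Q = (0, 38)


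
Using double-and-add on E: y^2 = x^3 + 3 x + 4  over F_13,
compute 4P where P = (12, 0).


k = 4 = 100_2 (binary, LSB first: 001)
Double-and-add from P = (12, 0):
  bit 0 = 0: acc unchanged = O
  bit 1 = 0: acc unchanged = O
  bit 2 = 1: acc = O + O = O

4P = O


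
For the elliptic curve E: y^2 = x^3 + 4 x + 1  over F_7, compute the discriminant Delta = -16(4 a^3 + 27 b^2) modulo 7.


4 a^3 + 27 b^2 = 4*4^3 + 27*1^2 = 256 + 27 = 283
Delta = -16 * (283) = -4528
Delta mod 7 = 1

Delta = 1 (mod 7)


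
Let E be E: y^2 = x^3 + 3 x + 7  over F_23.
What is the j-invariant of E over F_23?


Delta = -16(4 a^3 + 27 b^2) mod 23 = 12
-1728 * (4 a)^3 = -1728 * (4*3)^3 mod 23 = 14
j = 14 * 12^(-1) mod 23 = 5

j = 5 (mod 23)


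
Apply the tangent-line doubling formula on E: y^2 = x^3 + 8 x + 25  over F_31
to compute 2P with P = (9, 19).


Doubling: s = (3 x1^2 + a) / (2 y1)
s = (3*9^2 + 8) / (2*19) mod 31 = 27
x3 = s^2 - 2 x1 mod 31 = 27^2 - 2*9 = 29
y3 = s (x1 - x3) - y1 mod 31 = 27 * (9 - 29) - 19 = 30

2P = (29, 30)


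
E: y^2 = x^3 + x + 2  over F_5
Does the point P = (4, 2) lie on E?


Check whether y^2 = x^3 + 1 x + 2 (mod 5) for (x, y) = (4, 2).
LHS: y^2 = 2^2 mod 5 = 4
RHS: x^3 + 1 x + 2 = 4^3 + 1*4 + 2 mod 5 = 0
LHS != RHS

No, not on the curve


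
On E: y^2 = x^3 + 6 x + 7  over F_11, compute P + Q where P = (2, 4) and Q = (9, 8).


P != Q, so use the chord formula.
s = (y2 - y1) / (x2 - x1) = (4) / (7) mod 11 = 10
x3 = s^2 - x1 - x2 mod 11 = 10^2 - 2 - 9 = 1
y3 = s (x1 - x3) - y1 mod 11 = 10 * (2 - 1) - 4 = 6

P + Q = (1, 6)


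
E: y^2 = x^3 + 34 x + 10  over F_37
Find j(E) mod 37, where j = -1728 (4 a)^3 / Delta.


Delta = -16(4 a^3 + 27 b^2) mod 37 = 5
-1728 * (4 a)^3 = -1728 * (4*34)^3 mod 37 = 10
j = 10 * 5^(-1) mod 37 = 2

j = 2 (mod 37)


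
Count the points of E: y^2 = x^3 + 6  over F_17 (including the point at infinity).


For each x in F_17, count y with y^2 = x^3 + 0 x + 6 mod 17:
  x = 3: RHS = 16, y in [4, 13]  -> 2 point(s)
  x = 4: RHS = 2, y in [6, 11]  -> 2 point(s)
  x = 6: RHS = 1, y in [1, 16]  -> 2 point(s)
  x = 7: RHS = 9, y in [3, 14]  -> 2 point(s)
  x = 8: RHS = 8, y in [5, 12]  -> 2 point(s)
  x = 9: RHS = 4, y in [2, 15]  -> 2 point(s)
  x = 12: RHS = 0, y in [0]  -> 1 point(s)
  x = 14: RHS = 13, y in [8, 9]  -> 2 point(s)
  x = 15: RHS = 15, y in [7, 10]  -> 2 point(s)
Affine points: 17. Add the point at infinity: total = 18.

#E(F_17) = 18


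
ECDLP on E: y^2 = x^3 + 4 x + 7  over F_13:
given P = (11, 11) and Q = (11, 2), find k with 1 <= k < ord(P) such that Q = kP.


Enumerate multiples of P until we hit Q = (11, 2):
  1P = (11, 11)
  2P = (7, 12)
  3P = (4, 10)
  4P = (2, 7)
  5P = (1, 5)
  6P = (5, 3)
  7P = (6, 0)
  8P = (5, 10)
  9P = (1, 8)
  10P = (2, 6)
  11P = (4, 3)
  12P = (7, 1)
  13P = (11, 2)
Match found at i = 13.

k = 13


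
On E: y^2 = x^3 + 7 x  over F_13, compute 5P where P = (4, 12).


k = 5 = 101_2 (binary, LSB first: 101)
Double-and-add from P = (4, 12):
  bit 0 = 1: acc = O + (4, 12) = (4, 12)
  bit 1 = 0: acc unchanged = (4, 12)
  bit 2 = 1: acc = (4, 12) + (4, 12) = (4, 1)

5P = (4, 1)


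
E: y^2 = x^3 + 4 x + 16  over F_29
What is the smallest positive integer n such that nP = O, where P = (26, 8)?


Compute successive multiples of P until we hit O:
  1P = (26, 8)
  2P = (11, 12)
  3P = (27, 0)
  4P = (11, 17)
  5P = (26, 21)
  6P = O

ord(P) = 6


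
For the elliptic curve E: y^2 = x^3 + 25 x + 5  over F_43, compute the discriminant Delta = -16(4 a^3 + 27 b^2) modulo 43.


4 a^3 + 27 b^2 = 4*25^3 + 27*5^2 = 62500 + 675 = 63175
Delta = -16 * (63175) = -1010800
Delta mod 43 = 1

Delta = 1 (mod 43)


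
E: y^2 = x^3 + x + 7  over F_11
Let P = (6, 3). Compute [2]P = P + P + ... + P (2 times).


k = 2 = 10_2 (binary, LSB first: 01)
Double-and-add from P = (6, 3):
  bit 0 = 0: acc unchanged = O
  bit 1 = 1: acc = O + (3, 2) = (3, 2)

2P = (3, 2)


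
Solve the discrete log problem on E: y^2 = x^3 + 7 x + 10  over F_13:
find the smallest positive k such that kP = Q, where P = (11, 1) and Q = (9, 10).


Enumerate multiples of P until we hit Q = (9, 10):
  1P = (11, 1)
  2P = (0, 6)
  3P = (5, 1)
  4P = (10, 12)
  5P = (9, 3)
  6P = (7, 8)
  7P = (7, 5)
  8P = (9, 10)
Match found at i = 8.

k = 8


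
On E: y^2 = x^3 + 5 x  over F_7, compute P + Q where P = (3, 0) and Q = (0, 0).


P != Q, so use the chord formula.
s = (y2 - y1) / (x2 - x1) = (0) / (4) mod 7 = 0
x3 = s^2 - x1 - x2 mod 7 = 0^2 - 3 - 0 = 4
y3 = s (x1 - x3) - y1 mod 7 = 0 * (3 - 4) - 0 = 0

P + Q = (4, 0)


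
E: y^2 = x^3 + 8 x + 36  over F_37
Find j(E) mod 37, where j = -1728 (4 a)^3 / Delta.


Delta = -16(4 a^3 + 27 b^2) mod 37 = 26
-1728 * (4 a)^3 = -1728 * (4*8)^3 mod 37 = 31
j = 31 * 26^(-1) mod 37 = 14

j = 14 (mod 37)


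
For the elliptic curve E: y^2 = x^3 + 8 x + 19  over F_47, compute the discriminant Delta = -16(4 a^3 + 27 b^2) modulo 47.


4 a^3 + 27 b^2 = 4*8^3 + 27*19^2 = 2048 + 9747 = 11795
Delta = -16 * (11795) = -188720
Delta mod 47 = 32

Delta = 32 (mod 47)


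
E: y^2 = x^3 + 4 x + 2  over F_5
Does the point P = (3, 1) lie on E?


Check whether y^2 = x^3 + 4 x + 2 (mod 5) for (x, y) = (3, 1).
LHS: y^2 = 1^2 mod 5 = 1
RHS: x^3 + 4 x + 2 = 3^3 + 4*3 + 2 mod 5 = 1
LHS = RHS

Yes, on the curve


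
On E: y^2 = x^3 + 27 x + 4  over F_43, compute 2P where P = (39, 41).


Doubling: s = (3 x1^2 + a) / (2 y1)
s = (3*39^2 + 27) / (2*41) mod 43 = 35
x3 = s^2 - 2 x1 mod 43 = 35^2 - 2*39 = 29
y3 = s (x1 - x3) - y1 mod 43 = 35 * (39 - 29) - 41 = 8

2P = (29, 8)


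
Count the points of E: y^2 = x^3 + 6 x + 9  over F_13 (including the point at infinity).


For each x in F_13, count y with y^2 = x^3 + 6 x + 9 mod 13:
  x = 0: RHS = 9, y in [3, 10]  -> 2 point(s)
  x = 1: RHS = 3, y in [4, 9]  -> 2 point(s)
  x = 2: RHS = 3, y in [4, 9]  -> 2 point(s)
  x = 6: RHS = 1, y in [1, 12]  -> 2 point(s)
  x = 7: RHS = 4, y in [2, 11]  -> 2 point(s)
  x = 8: RHS = 10, y in [6, 7]  -> 2 point(s)
  x = 9: RHS = 12, y in [5, 8]  -> 2 point(s)
  x = 10: RHS = 3, y in [4, 9]  -> 2 point(s)
Affine points: 16. Add the point at infinity: total = 17.

#E(F_13) = 17


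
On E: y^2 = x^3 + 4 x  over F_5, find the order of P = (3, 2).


Compute successive multiples of P until we hit O:
  1P = (3, 2)
  2P = (0, 0)
  3P = (3, 3)
  4P = O

ord(P) = 4


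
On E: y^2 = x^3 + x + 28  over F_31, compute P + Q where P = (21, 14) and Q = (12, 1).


P != Q, so use the chord formula.
s = (y2 - y1) / (x2 - x1) = (18) / (22) mod 31 = 29
x3 = s^2 - x1 - x2 mod 31 = 29^2 - 21 - 12 = 2
y3 = s (x1 - x3) - y1 mod 31 = 29 * (21 - 2) - 14 = 10

P + Q = (2, 10)


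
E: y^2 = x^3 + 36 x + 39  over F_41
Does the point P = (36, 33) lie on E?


Check whether y^2 = x^3 + 36 x + 39 (mod 41) for (x, y) = (36, 33).
LHS: y^2 = 33^2 mod 41 = 23
RHS: x^3 + 36 x + 39 = 36^3 + 36*36 + 39 mod 41 = 21
LHS != RHS

No, not on the curve


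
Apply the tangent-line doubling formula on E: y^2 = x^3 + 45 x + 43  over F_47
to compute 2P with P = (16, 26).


Doubling: s = (3 x1^2 + a) / (2 y1)
s = (3*16^2 + 45) / (2*26) mod 47 = 31
x3 = s^2 - 2 x1 mod 47 = 31^2 - 2*16 = 36
y3 = s (x1 - x3) - y1 mod 47 = 31 * (16 - 36) - 26 = 12

2P = (36, 12)


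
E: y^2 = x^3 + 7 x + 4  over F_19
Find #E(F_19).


For each x in F_19, count y with y^2 = x^3 + 7 x + 4 mod 19:
  x = 0: RHS = 4, y in [2, 17]  -> 2 point(s)
  x = 2: RHS = 7, y in [8, 11]  -> 2 point(s)
  x = 4: RHS = 1, y in [1, 18]  -> 2 point(s)
  x = 7: RHS = 16, y in [4, 15]  -> 2 point(s)
  x = 9: RHS = 17, y in [6, 13]  -> 2 point(s)
  x = 11: RHS = 6, y in [5, 14]  -> 2 point(s)
  x = 12: RHS = 11, y in [7, 12]  -> 2 point(s)
  x = 15: RHS = 7, y in [8, 11]  -> 2 point(s)
  x = 17: RHS = 1, y in [1, 18]  -> 2 point(s)
Affine points: 18. Add the point at infinity: total = 19.

#E(F_19) = 19


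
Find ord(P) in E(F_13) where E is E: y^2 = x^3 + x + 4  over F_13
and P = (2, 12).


Compute successive multiples of P until we hit O:
  1P = (2, 12)
  2P = (9, 1)
  3P = (5, 2)
  4P = (7, 9)
  5P = (8, 2)
  6P = (0, 2)
  7P = (10, 0)
  8P = (0, 11)
  ... (continuing to 14P)
  14P = O

ord(P) = 14


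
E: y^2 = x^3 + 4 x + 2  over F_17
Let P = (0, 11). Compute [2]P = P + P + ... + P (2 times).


k = 2 = 10_2 (binary, LSB first: 01)
Double-and-add from P = (0, 11):
  bit 0 = 0: acc unchanged = O
  bit 1 = 1: acc = O + (2, 1) = (2, 1)

2P = (2, 1)


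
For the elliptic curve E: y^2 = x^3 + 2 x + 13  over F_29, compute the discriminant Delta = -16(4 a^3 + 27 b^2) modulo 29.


4 a^3 + 27 b^2 = 4*2^3 + 27*13^2 = 32 + 4563 = 4595
Delta = -16 * (4595) = -73520
Delta mod 29 = 24

Delta = 24 (mod 29)


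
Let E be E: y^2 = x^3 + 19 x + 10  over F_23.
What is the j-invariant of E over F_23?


Delta = -16(4 a^3 + 27 b^2) mod 23 = 19
-1728 * (4 a)^3 = -1728 * (4*19)^3 mod 23 = 6
j = 6 * 19^(-1) mod 23 = 10

j = 10 (mod 23)


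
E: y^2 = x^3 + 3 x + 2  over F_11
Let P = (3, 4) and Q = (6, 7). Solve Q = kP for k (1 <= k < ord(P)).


Enumerate multiples of P until we hit Q = (6, 7):
  1P = (3, 4)
  2P = (6, 4)
  3P = (2, 7)
  4P = (4, 10)
  5P = (7, 5)
  6P = (10, 8)
  7P = (10, 3)
  8P = (7, 6)
  9P = (4, 1)
  10P = (2, 4)
  11P = (6, 7)
Match found at i = 11.

k = 11


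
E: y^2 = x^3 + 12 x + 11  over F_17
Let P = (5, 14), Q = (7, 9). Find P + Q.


P != Q, so use the chord formula.
s = (y2 - y1) / (x2 - x1) = (12) / (2) mod 17 = 6
x3 = s^2 - x1 - x2 mod 17 = 6^2 - 5 - 7 = 7
y3 = s (x1 - x3) - y1 mod 17 = 6 * (5 - 7) - 14 = 8

P + Q = (7, 8)


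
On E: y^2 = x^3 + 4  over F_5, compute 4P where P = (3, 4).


k = 4 = 100_2 (binary, LSB first: 001)
Double-and-add from P = (3, 4):
  bit 0 = 0: acc unchanged = O
  bit 1 = 0: acc unchanged = O
  bit 2 = 1: acc = O + (0, 2) = (0, 2)

4P = (0, 2)


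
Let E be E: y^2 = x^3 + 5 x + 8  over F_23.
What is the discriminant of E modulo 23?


4 a^3 + 27 b^2 = 4*5^3 + 27*8^2 = 500 + 1728 = 2228
Delta = -16 * (2228) = -35648
Delta mod 23 = 2

Delta = 2 (mod 23)


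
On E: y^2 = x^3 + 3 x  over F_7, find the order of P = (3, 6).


Compute successive multiples of P until we hit O:
  1P = (3, 6)
  2P = (2, 0)
  3P = (3, 1)
  4P = O

ord(P) = 4


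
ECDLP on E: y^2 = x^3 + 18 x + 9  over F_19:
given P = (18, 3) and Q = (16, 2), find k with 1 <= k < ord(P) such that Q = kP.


Enumerate multiples of P until we hit Q = (16, 2):
  1P = (18, 3)
  2P = (0, 3)
  3P = (1, 16)
  4P = (9, 8)
  5P = (16, 17)
  6P = (15, 14)
  7P = (10, 12)
  8P = (8, 0)
  9P = (10, 7)
  10P = (15, 5)
  11P = (16, 2)
Match found at i = 11.

k = 11


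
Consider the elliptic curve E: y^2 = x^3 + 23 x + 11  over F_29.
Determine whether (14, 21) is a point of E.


Check whether y^2 = x^3 + 23 x + 11 (mod 29) for (x, y) = (14, 21).
LHS: y^2 = 21^2 mod 29 = 6
RHS: x^3 + 23 x + 11 = 14^3 + 23*14 + 11 mod 29 = 3
LHS != RHS

No, not on the curve


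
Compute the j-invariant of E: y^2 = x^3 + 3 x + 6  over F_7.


Delta = -16(4 a^3 + 27 b^2) mod 7 = 3
-1728 * (4 a)^3 = -1728 * (4*3)^3 mod 7 = 6
j = 6 * 3^(-1) mod 7 = 2

j = 2 (mod 7)


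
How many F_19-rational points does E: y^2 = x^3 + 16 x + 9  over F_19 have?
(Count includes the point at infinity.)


For each x in F_19, count y with y^2 = x^3 + 16 x + 9 mod 19:
  x = 0: RHS = 9, y in [3, 16]  -> 2 point(s)
  x = 1: RHS = 7, y in [8, 11]  -> 2 point(s)
  x = 2: RHS = 11, y in [7, 12]  -> 2 point(s)
  x = 4: RHS = 4, y in [2, 17]  -> 2 point(s)
  x = 5: RHS = 5, y in [9, 10]  -> 2 point(s)
  x = 6: RHS = 17, y in [6, 13]  -> 2 point(s)
  x = 13: RHS = 1, y in [1, 18]  -> 2 point(s)
  x = 17: RHS = 7, y in [8, 11]  -> 2 point(s)
  x = 18: RHS = 11, y in [7, 12]  -> 2 point(s)
Affine points: 18. Add the point at infinity: total = 19.

#E(F_19) = 19


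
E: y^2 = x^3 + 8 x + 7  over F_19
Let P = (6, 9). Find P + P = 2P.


Doubling: s = (3 x1^2 + a) / (2 y1)
s = (3*6^2 + 8) / (2*9) mod 19 = 17
x3 = s^2 - 2 x1 mod 19 = 17^2 - 2*6 = 11
y3 = s (x1 - x3) - y1 mod 19 = 17 * (6 - 11) - 9 = 1

2P = (11, 1)


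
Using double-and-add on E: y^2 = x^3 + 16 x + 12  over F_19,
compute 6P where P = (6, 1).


k = 6 = 110_2 (binary, LSB first: 011)
Double-and-add from P = (6, 1):
  bit 0 = 0: acc unchanged = O
  bit 1 = 1: acc = O + (13, 2) = (13, 2)
  bit 2 = 1: acc = (13, 2) + (4, 11) = (3, 7)

6P = (3, 7)


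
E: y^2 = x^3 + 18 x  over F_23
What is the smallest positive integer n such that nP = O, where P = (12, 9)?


Compute successive multiples of P until we hit O:
  1P = (12, 9)
  2P = (3, 9)
  3P = (8, 14)
  4P = (6, 18)
  5P = (13, 4)
  6P = (0, 0)
  7P = (13, 19)
  8P = (6, 5)
  ... (continuing to 12P)
  12P = O

ord(P) = 12


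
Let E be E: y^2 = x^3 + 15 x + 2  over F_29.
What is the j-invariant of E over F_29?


Delta = -16(4 a^3 + 27 b^2) mod 29 = 4
-1728 * (4 a)^3 = -1728 * (4*15)^3 mod 29 = 9
j = 9 * 4^(-1) mod 29 = 24

j = 24 (mod 29)


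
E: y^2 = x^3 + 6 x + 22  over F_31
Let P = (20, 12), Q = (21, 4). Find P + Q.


P != Q, so use the chord formula.
s = (y2 - y1) / (x2 - x1) = (23) / (1) mod 31 = 23
x3 = s^2 - x1 - x2 mod 31 = 23^2 - 20 - 21 = 23
y3 = s (x1 - x3) - y1 mod 31 = 23 * (20 - 23) - 12 = 12

P + Q = (23, 12)


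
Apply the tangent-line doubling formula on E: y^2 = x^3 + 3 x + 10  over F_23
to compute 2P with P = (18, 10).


Doubling: s = (3 x1^2 + a) / (2 y1)
s = (3*18^2 + 3) / (2*10) mod 23 = 20
x3 = s^2 - 2 x1 mod 23 = 20^2 - 2*18 = 19
y3 = s (x1 - x3) - y1 mod 23 = 20 * (18 - 19) - 10 = 16

2P = (19, 16)


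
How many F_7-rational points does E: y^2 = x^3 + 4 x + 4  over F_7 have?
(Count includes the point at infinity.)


For each x in F_7, count y with y^2 = x^3 + 4 x + 4 mod 7:
  x = 0: RHS = 4, y in [2, 5]  -> 2 point(s)
  x = 1: RHS = 2, y in [3, 4]  -> 2 point(s)
  x = 3: RHS = 1, y in [1, 6]  -> 2 point(s)
  x = 4: RHS = 0, y in [0]  -> 1 point(s)
  x = 5: RHS = 2, y in [3, 4]  -> 2 point(s)
Affine points: 9. Add the point at infinity: total = 10.

#E(F_7) = 10


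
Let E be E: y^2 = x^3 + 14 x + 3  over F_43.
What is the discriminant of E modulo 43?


4 a^3 + 27 b^2 = 4*14^3 + 27*3^2 = 10976 + 243 = 11219
Delta = -16 * (11219) = -179504
Delta mod 43 = 21

Delta = 21 (mod 43)


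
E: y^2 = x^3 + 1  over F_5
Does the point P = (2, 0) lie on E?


Check whether y^2 = x^3 + 0 x + 1 (mod 5) for (x, y) = (2, 0).
LHS: y^2 = 0^2 mod 5 = 0
RHS: x^3 + 0 x + 1 = 2^3 + 0*2 + 1 mod 5 = 4
LHS != RHS

No, not on the curve


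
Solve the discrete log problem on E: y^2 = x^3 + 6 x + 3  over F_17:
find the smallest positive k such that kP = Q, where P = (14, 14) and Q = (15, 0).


Enumerate multiples of P until we hit Q = (15, 0):
  1P = (14, 14)
  2P = (15, 0)
Match found at i = 2.

k = 2


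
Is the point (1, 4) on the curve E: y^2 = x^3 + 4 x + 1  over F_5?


Check whether y^2 = x^3 + 4 x + 1 (mod 5) for (x, y) = (1, 4).
LHS: y^2 = 4^2 mod 5 = 1
RHS: x^3 + 4 x + 1 = 1^3 + 4*1 + 1 mod 5 = 1
LHS = RHS

Yes, on the curve


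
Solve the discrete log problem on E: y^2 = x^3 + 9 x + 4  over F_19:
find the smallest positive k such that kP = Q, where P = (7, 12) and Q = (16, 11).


Enumerate multiples of P until we hit Q = (16, 11):
  1P = (7, 12)
  2P = (14, 9)
  3P = (4, 3)
  4P = (17, 15)
  5P = (12, 15)
  6P = (11, 16)
  7P = (2, 12)
  8P = (10, 7)
  9P = (9, 4)
  10P = (0, 17)
  11P = (16, 8)
  12P = (3, 1)
  13P = (13, 0)
  14P = (3, 18)
  15P = (16, 11)
Match found at i = 15.

k = 15


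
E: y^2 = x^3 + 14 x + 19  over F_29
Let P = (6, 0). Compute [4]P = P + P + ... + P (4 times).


k = 4 = 100_2 (binary, LSB first: 001)
Double-and-add from P = (6, 0):
  bit 0 = 0: acc unchanged = O
  bit 1 = 0: acc unchanged = O
  bit 2 = 1: acc = O + O = O

4P = O


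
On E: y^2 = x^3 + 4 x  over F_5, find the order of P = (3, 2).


Compute successive multiples of P until we hit O:
  1P = (3, 2)
  2P = (0, 0)
  3P = (3, 3)
  4P = O

ord(P) = 4


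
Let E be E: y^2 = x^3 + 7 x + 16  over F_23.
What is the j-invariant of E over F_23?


Delta = -16(4 a^3 + 27 b^2) mod 23 = 5
-1728 * (4 a)^3 = -1728 * (4*7)^3 mod 23 = 16
j = 16 * 5^(-1) mod 23 = 17

j = 17 (mod 23)


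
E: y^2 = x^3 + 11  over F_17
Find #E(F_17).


For each x in F_17, count y with y^2 = x^3 + 0 x + 11 mod 17:
  x = 2: RHS = 2, y in [6, 11]  -> 2 point(s)
  x = 3: RHS = 4, y in [2, 15]  -> 2 point(s)
  x = 5: RHS = 0, y in [0]  -> 1 point(s)
  x = 8: RHS = 13, y in [8, 9]  -> 2 point(s)
  x = 9: RHS = 9, y in [3, 14]  -> 2 point(s)
  x = 10: RHS = 8, y in [5, 12]  -> 2 point(s)
  x = 11: RHS = 16, y in [4, 13]  -> 2 point(s)
  x = 13: RHS = 15, y in [7, 10]  -> 2 point(s)
  x = 14: RHS = 1, y in [1, 16]  -> 2 point(s)
Affine points: 17. Add the point at infinity: total = 18.

#E(F_17) = 18


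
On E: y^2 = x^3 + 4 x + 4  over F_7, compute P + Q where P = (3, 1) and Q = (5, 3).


P != Q, so use the chord formula.
s = (y2 - y1) / (x2 - x1) = (2) / (2) mod 7 = 1
x3 = s^2 - x1 - x2 mod 7 = 1^2 - 3 - 5 = 0
y3 = s (x1 - x3) - y1 mod 7 = 1 * (3 - 0) - 1 = 2

P + Q = (0, 2)


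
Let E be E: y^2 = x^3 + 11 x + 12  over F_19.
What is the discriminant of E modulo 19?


4 a^3 + 27 b^2 = 4*11^3 + 27*12^2 = 5324 + 3888 = 9212
Delta = -16 * (9212) = -147392
Delta mod 19 = 10

Delta = 10 (mod 19)


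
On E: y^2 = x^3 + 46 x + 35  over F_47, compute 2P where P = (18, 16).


Doubling: s = (3 x1^2 + a) / (2 y1)
s = (3*18^2 + 46) / (2*16) mod 47 = 23
x3 = s^2 - 2 x1 mod 47 = 23^2 - 2*18 = 23
y3 = s (x1 - x3) - y1 mod 47 = 23 * (18 - 23) - 16 = 10

2P = (23, 10)


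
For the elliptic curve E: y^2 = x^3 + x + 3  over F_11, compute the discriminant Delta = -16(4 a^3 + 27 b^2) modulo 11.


4 a^3 + 27 b^2 = 4*1^3 + 27*3^2 = 4 + 243 = 247
Delta = -16 * (247) = -3952
Delta mod 11 = 8

Delta = 8 (mod 11)


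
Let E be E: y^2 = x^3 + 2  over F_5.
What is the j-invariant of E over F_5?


Delta = -16(4 a^3 + 27 b^2) mod 5 = 2
-1728 * (4 a)^3 = -1728 * (4*0)^3 mod 5 = 0
j = 0 * 2^(-1) mod 5 = 0

j = 0 (mod 5)


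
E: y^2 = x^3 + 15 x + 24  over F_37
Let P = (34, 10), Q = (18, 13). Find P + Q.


P != Q, so use the chord formula.
s = (y2 - y1) / (x2 - x1) = (3) / (21) mod 37 = 16
x3 = s^2 - x1 - x2 mod 37 = 16^2 - 34 - 18 = 19
y3 = s (x1 - x3) - y1 mod 37 = 16 * (34 - 19) - 10 = 8

P + Q = (19, 8)


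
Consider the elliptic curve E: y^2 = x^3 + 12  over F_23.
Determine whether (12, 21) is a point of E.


Check whether y^2 = x^3 + 0 x + 12 (mod 23) for (x, y) = (12, 21).
LHS: y^2 = 21^2 mod 23 = 4
RHS: x^3 + 0 x + 12 = 12^3 + 0*12 + 12 mod 23 = 15
LHS != RHS

No, not on the curve


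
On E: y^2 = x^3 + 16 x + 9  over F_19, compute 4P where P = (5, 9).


k = 4 = 100_2 (binary, LSB first: 001)
Double-and-add from P = (5, 9):
  bit 0 = 0: acc unchanged = O
  bit 1 = 0: acc unchanged = O
  bit 2 = 1: acc = O + (4, 2) = (4, 2)

4P = (4, 2)


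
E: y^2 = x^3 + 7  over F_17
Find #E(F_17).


For each x in F_17, count y with y^2 = x^3 + 0 x + 7 mod 17:
  x = 1: RHS = 8, y in [5, 12]  -> 2 point(s)
  x = 2: RHS = 15, y in [7, 10]  -> 2 point(s)
  x = 3: RHS = 0, y in [0]  -> 1 point(s)
  x = 5: RHS = 13, y in [8, 9]  -> 2 point(s)
  x = 6: RHS = 2, y in [6, 11]  -> 2 point(s)
  x = 8: RHS = 9, y in [3, 14]  -> 2 point(s)
  x = 10: RHS = 4, y in [2, 15]  -> 2 point(s)
  x = 12: RHS = 1, y in [1, 16]  -> 2 point(s)
  x = 15: RHS = 16, y in [4, 13]  -> 2 point(s)
Affine points: 17. Add the point at infinity: total = 18.

#E(F_17) = 18


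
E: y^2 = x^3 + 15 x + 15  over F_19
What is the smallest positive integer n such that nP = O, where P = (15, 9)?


Compute successive multiples of P until we hit O:
  1P = (15, 9)
  2P = (6, 13)
  3P = (5, 14)
  4P = (4, 14)
  5P = (9, 9)
  6P = (14, 10)
  7P = (10, 5)
  8P = (3, 12)
  ... (continuing to 24P)
  24P = O

ord(P) = 24


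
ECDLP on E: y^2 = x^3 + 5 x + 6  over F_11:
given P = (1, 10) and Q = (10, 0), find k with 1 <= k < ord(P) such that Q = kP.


Enumerate multiples of P until we hit Q = (10, 0):
  1P = (1, 10)
  2P = (3, 9)
  3P = (10, 0)
Match found at i = 3.

k = 3


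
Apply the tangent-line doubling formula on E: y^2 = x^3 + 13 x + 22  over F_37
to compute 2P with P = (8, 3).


Doubling: s = (3 x1^2 + a) / (2 y1)
s = (3*8^2 + 13) / (2*3) mod 37 = 28
x3 = s^2 - 2 x1 mod 37 = 28^2 - 2*8 = 28
y3 = s (x1 - x3) - y1 mod 37 = 28 * (8 - 28) - 3 = 29

2P = (28, 29)


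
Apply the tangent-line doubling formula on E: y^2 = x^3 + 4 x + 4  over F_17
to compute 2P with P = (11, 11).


Doubling: s = (3 x1^2 + a) / (2 y1)
s = (3*11^2 + 4) / (2*11) mod 17 = 2
x3 = s^2 - 2 x1 mod 17 = 2^2 - 2*11 = 16
y3 = s (x1 - x3) - y1 mod 17 = 2 * (11 - 16) - 11 = 13

2P = (16, 13)


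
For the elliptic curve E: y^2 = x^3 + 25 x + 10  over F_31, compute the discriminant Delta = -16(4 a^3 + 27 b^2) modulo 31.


4 a^3 + 27 b^2 = 4*25^3 + 27*10^2 = 62500 + 2700 = 65200
Delta = -16 * (65200) = -1043200
Delta mod 31 = 12

Delta = 12 (mod 31)


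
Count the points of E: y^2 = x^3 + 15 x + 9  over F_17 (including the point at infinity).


For each x in F_17, count y with y^2 = x^3 + 15 x + 9 mod 17:
  x = 0: RHS = 9, y in [3, 14]  -> 2 point(s)
  x = 1: RHS = 8, y in [5, 12]  -> 2 point(s)
  x = 2: RHS = 13, y in [8, 9]  -> 2 point(s)
  x = 3: RHS = 13, y in [8, 9]  -> 2 point(s)
  x = 6: RHS = 9, y in [3, 14]  -> 2 point(s)
  x = 7: RHS = 15, y in [7, 10]  -> 2 point(s)
  x = 11: RHS = 9, y in [3, 14]  -> 2 point(s)
  x = 12: RHS = 13, y in [8, 9]  -> 2 point(s)
  x = 13: RHS = 4, y in [2, 15]  -> 2 point(s)
Affine points: 18. Add the point at infinity: total = 19.

#E(F_17) = 19


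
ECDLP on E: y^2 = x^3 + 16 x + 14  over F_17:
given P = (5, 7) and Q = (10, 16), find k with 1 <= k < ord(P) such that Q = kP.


Enumerate multiples of P until we hit Q = (10, 16):
  1P = (5, 7)
  2P = (11, 5)
  3P = (3, 15)
  4P = (8, 5)
  5P = (12, 9)
  6P = (15, 12)
  7P = (10, 16)
Match found at i = 7.

k = 7


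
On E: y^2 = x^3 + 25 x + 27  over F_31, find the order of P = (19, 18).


Compute successive multiples of P until we hit O:
  1P = (19, 18)
  2P = (3, 6)
  3P = (27, 7)
  4P = (30, 1)
  5P = (20, 23)
  6P = (17, 23)
  7P = (9, 19)
  8P = (12, 3)
  ... (continuing to 38P)
  38P = O

ord(P) = 38


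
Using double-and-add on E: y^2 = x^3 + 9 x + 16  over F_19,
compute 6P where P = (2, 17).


k = 6 = 110_2 (binary, LSB first: 011)
Double-and-add from P = (2, 17):
  bit 0 = 0: acc unchanged = O
  bit 1 = 1: acc = O + (1, 11) = (1, 11)
  bit 2 = 1: acc = (1, 11) + (14, 13) = (2, 2)

6P = (2, 2)


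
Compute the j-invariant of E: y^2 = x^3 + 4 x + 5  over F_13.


Delta = -16(4 a^3 + 27 b^2) mod 13 = 2
-1728 * (4 a)^3 = -1728 * (4*4)^3 mod 13 = 1
j = 1 * 2^(-1) mod 13 = 7

j = 7 (mod 13)


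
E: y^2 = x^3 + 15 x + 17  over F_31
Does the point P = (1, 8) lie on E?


Check whether y^2 = x^3 + 15 x + 17 (mod 31) for (x, y) = (1, 8).
LHS: y^2 = 8^2 mod 31 = 2
RHS: x^3 + 15 x + 17 = 1^3 + 15*1 + 17 mod 31 = 2
LHS = RHS

Yes, on the curve


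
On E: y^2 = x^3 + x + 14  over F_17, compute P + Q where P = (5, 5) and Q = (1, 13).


P != Q, so use the chord formula.
s = (y2 - y1) / (x2 - x1) = (8) / (13) mod 17 = 15
x3 = s^2 - x1 - x2 mod 17 = 15^2 - 5 - 1 = 15
y3 = s (x1 - x3) - y1 mod 17 = 15 * (5 - 15) - 5 = 15

P + Q = (15, 15)


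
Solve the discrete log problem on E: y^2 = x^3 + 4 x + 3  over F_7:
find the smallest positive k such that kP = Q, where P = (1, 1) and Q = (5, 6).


Enumerate multiples of P until we hit Q = (5, 6):
  1P = (1, 1)
  2P = (5, 6)
Match found at i = 2.

k = 2


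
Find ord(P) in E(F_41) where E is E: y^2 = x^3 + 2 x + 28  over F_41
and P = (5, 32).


Compute successive multiples of P until we hit O:
  1P = (5, 32)
  2P = (35, 28)
  3P = (34, 32)
  4P = (2, 9)
  5P = (29, 30)
  6P = (9, 23)
  7P = (9, 18)
  8P = (29, 11)
  ... (continuing to 13P)
  13P = O

ord(P) = 13


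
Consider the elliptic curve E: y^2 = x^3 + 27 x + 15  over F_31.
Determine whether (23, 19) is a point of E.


Check whether y^2 = x^3 + 27 x + 15 (mod 31) for (x, y) = (23, 19).
LHS: y^2 = 19^2 mod 31 = 20
RHS: x^3 + 27 x + 15 = 23^3 + 27*23 + 15 mod 31 = 0
LHS != RHS

No, not on the curve


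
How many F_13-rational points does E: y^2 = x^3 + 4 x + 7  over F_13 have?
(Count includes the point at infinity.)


For each x in F_13, count y with y^2 = x^3 + 4 x + 7 mod 13:
  x = 1: RHS = 12, y in [5, 8]  -> 2 point(s)
  x = 2: RHS = 10, y in [6, 7]  -> 2 point(s)
  x = 4: RHS = 9, y in [3, 10]  -> 2 point(s)
  x = 5: RHS = 9, y in [3, 10]  -> 2 point(s)
  x = 6: RHS = 0, y in [0]  -> 1 point(s)
  x = 7: RHS = 1, y in [1, 12]  -> 2 point(s)
  x = 11: RHS = 4, y in [2, 11]  -> 2 point(s)
Affine points: 13. Add the point at infinity: total = 14.

#E(F_13) = 14


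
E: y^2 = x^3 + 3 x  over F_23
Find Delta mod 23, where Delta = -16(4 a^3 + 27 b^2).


4 a^3 + 27 b^2 = 4*3^3 + 27*0^2 = 108 + 0 = 108
Delta = -16 * (108) = -1728
Delta mod 23 = 20

Delta = 20 (mod 23)


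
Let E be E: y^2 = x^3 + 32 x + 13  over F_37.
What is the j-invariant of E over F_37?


Delta = -16(4 a^3 + 27 b^2) mod 37 = 1
-1728 * (4 a)^3 = -1728 * (4*32)^3 mod 37 = 23
j = 23 * 1^(-1) mod 37 = 23

j = 23 (mod 37)


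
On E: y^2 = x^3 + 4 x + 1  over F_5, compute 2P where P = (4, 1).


k = 2 = 10_2 (binary, LSB first: 01)
Double-and-add from P = (4, 1):
  bit 0 = 0: acc unchanged = O
  bit 1 = 1: acc = O + (3, 0) = (3, 0)

2P = (3, 0)


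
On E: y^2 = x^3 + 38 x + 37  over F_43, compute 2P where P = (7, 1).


Doubling: s = (3 x1^2 + a) / (2 y1)
s = (3*7^2 + 38) / (2*1) mod 43 = 28
x3 = s^2 - 2 x1 mod 43 = 28^2 - 2*7 = 39
y3 = s (x1 - x3) - y1 mod 43 = 28 * (7 - 39) - 1 = 6

2P = (39, 6)


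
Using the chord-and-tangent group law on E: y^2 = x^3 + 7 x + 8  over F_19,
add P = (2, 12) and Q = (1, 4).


P != Q, so use the chord formula.
s = (y2 - y1) / (x2 - x1) = (11) / (18) mod 19 = 8
x3 = s^2 - x1 - x2 mod 19 = 8^2 - 2 - 1 = 4
y3 = s (x1 - x3) - y1 mod 19 = 8 * (2 - 4) - 12 = 10

P + Q = (4, 10)


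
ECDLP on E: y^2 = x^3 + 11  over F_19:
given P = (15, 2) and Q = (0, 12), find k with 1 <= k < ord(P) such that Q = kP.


Enumerate multiples of P until we hit Q = (0, 12):
  1P = (15, 2)
  2P = (0, 7)
  3P = (2, 0)
  4P = (0, 12)
Match found at i = 4.

k = 4


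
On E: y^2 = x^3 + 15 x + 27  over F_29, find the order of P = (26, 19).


Compute successive multiples of P until we hit O:
  1P = (26, 19)
  2P = (2, 6)
  3P = (24, 28)
  4P = (21, 2)
  5P = (4, 21)
  6P = (5, 16)
  7P = (14, 20)
  8P = (17, 2)
  ... (continuing to 21P)
  21P = O

ord(P) = 21


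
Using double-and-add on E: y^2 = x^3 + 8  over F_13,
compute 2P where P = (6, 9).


k = 2 = 10_2 (binary, LSB first: 01)
Double-and-add from P = (6, 9):
  bit 0 = 0: acc unchanged = O
  bit 1 = 1: acc = O + (11, 0) = (11, 0)

2P = (11, 0)


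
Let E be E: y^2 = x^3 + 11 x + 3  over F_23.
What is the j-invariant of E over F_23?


Delta = -16(4 a^3 + 27 b^2) mod 23 = 7
-1728 * (4 a)^3 = -1728 * (4*11)^3 mod 23 = 1
j = 1 * 7^(-1) mod 23 = 10

j = 10 (mod 23)


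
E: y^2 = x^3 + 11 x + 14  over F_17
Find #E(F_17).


For each x in F_17, count y with y^2 = x^3 + 11 x + 14 mod 17:
  x = 1: RHS = 9, y in [3, 14]  -> 2 point(s)
  x = 7: RHS = 9, y in [3, 14]  -> 2 point(s)
  x = 8: RHS = 2, y in [6, 11]  -> 2 point(s)
  x = 9: RHS = 9, y in [3, 14]  -> 2 point(s)
  x = 10: RHS = 2, y in [6, 11]  -> 2 point(s)
  x = 11: RHS = 4, y in [2, 15]  -> 2 point(s)
  x = 12: RHS = 4, y in [2, 15]  -> 2 point(s)
  x = 13: RHS = 8, y in [5, 12]  -> 2 point(s)
  x = 15: RHS = 1, y in [1, 16]  -> 2 point(s)
  x = 16: RHS = 2, y in [6, 11]  -> 2 point(s)
Affine points: 20. Add the point at infinity: total = 21.

#E(F_17) = 21


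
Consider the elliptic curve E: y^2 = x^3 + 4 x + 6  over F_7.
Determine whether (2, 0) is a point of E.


Check whether y^2 = x^3 + 4 x + 6 (mod 7) for (x, y) = (2, 0).
LHS: y^2 = 0^2 mod 7 = 0
RHS: x^3 + 4 x + 6 = 2^3 + 4*2 + 6 mod 7 = 1
LHS != RHS

No, not on the curve


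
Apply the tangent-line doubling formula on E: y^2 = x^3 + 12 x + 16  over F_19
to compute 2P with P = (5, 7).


Doubling: s = (3 x1^2 + a) / (2 y1)
s = (3*5^2 + 12) / (2*7) mod 19 = 13
x3 = s^2 - 2 x1 mod 19 = 13^2 - 2*5 = 7
y3 = s (x1 - x3) - y1 mod 19 = 13 * (5 - 7) - 7 = 5

2P = (7, 5)


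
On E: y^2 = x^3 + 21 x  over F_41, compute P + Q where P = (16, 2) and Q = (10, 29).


P != Q, so use the chord formula.
s = (y2 - y1) / (x2 - x1) = (27) / (35) mod 41 = 16
x3 = s^2 - x1 - x2 mod 41 = 16^2 - 16 - 10 = 25
y3 = s (x1 - x3) - y1 mod 41 = 16 * (16 - 25) - 2 = 18

P + Q = (25, 18)


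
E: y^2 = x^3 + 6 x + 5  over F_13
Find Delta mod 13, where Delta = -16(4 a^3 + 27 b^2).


4 a^3 + 27 b^2 = 4*6^3 + 27*5^2 = 864 + 675 = 1539
Delta = -16 * (1539) = -24624
Delta mod 13 = 11

Delta = 11 (mod 13)
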